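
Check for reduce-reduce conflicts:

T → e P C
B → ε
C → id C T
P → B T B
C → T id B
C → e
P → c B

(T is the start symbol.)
Yes — I9: [B → .] vs [C → e .]

A reduce-reduce conflict occurs when an LR(0) state has two complete items [A → α .] and [B → β .] — both call for a reduction, and with no lookahead the parser cannot choose between them.

Augment with T' → T and build the canonical LR(0) collection (I0 = CLOSURE({[T' → . T]}), then GOTO on every symbol after a dot until no new states appear). It has 17 states:
  I0: { [T → . e P C], [T' → . T] }  — shift
  I1: { [T' → T .] }  — accept
  I2: { [B → .], [P → . B T B], [P → . c B], [T → e . P C] }  — shift, reduce
  I3: { [P → B . T B], [T → . e P C] }  — shift
  I4: { [C → . T id B], [C → . e], [C → . id C T], [T → . e P C], [T → e P . C] }  — shift
  I5: { [B → .], [P → c . B] }  — reduce
  I6: { [P → c B .] }  — reduce
  I7: { [T → e P C .] }  — reduce
  I8: { [C → T . id B] }  — shift
  I9: { [B → .], [C → e .], [P → . B T B], [P → . c B], [T → e . P C] }  — shift, 2 reduces
  I10: { [C → . T id B], [C → . e], [C → . id C T], [C → id . C T], [T → . e P C] }  — shift
  I11: { [C → id C . T], [T → . e P C] }  — shift
  I12: { [C → id C T .] }  — reduce
  I13: { [B → .], [C → T id . B] }  — reduce
  I14: { [C → T id B .] }  — reduce
  I15: { [B → .], [P → B T . B] }  — reduce
  I16: { [P → B T B .] }  — reduce

I9 contains complete items [B → .], [C → e .] — reduce-reduce conflict.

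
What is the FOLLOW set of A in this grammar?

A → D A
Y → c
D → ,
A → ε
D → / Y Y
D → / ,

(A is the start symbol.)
A is the start symbol, so $ ∈ FOLLOW(A).
In A → D A: A is at the end; this adds FOLLOW(A) to itself — nothing new

Taking the union: FOLLOW(A) = { $ }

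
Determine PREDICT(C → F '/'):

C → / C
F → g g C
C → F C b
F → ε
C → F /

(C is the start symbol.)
PREDICT(C → F '/') = (FIRST(RHS) \ {ε}) ∪ (FOLLOW(C) if ε ∈ FIRST(RHS), i.e. RHS ⇒* ε)
FIRST(F) = { 'g', ε }
FIRST(F '/') = { '/', 'g' }
ε ∉ FIRST(F '/'), so FOLLOW(C) is not added.
PREDICT(C → F '/') = { '/', 'g' }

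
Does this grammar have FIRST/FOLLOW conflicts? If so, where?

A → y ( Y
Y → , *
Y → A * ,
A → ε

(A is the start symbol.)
No FIRST/FOLLOW conflicts.

A FIRST/FOLLOW conflict occurs when a non-terminal N has a nullable alternative N → β (β ⇒* ε) and another alternative N → α with FIRST(α) ∩ FOLLOW(N) ≠ ∅: on such a lookahead the parser cannot decide between expanding α and letting N vanish via β.

Nullable non-terminals: A.

A: nullable alternative(s) A → ε; FOLLOW(A) = { $, '*' }
  A → y ( Y: FIRST \ {ε} = { 'y' } — disjoint from FOLLOW(A)
  A → ε: FIRST \ {ε} = { } — this is the only nullable alternative, skip

Y has no nullable alternative, so no FIRST/FOLLOW check is needed there.

No FIRST/FOLLOW conflicts found.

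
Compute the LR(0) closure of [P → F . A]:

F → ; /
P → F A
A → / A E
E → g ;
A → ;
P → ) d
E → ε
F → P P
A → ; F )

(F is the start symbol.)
{ [A → . / A E], [A → . ; F )], [A → . ;], [P → F . A] }

Start with: [P → F . A]
  [P → F . A] has the dot before A: add [A → . / A E], [A → . ;], [A → . ; F )]
No further items can be added.

CLOSURE = { [A → . / A E], [A → . ; F )], [A → . ;], [P → F . A] }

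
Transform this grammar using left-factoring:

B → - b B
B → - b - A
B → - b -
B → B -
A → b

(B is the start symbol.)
B → - b B'
B' → B
B' → - B''
B'' → A
B'' → ε
B → B -
A → b

Left-factoring transforms A → αβ₁ | αβ₂ into A → αA' and A' → β₁ | β₂
(α is the longest common prefix among the alternatives). Repeat until
no nonterminal has two alternatives with a common prefix.

Round 1: B has alternatives sharing prefix '- b'. Introduce B': B → - b B'
  Add: B' → B
  Add: B' → - A
  Add: B' → -

Round 2: B' has alternatives sharing prefix '-'. Introduce B'': B' → - B''
  Add: B'' → A
  Add: B'' → ε

No remaining common prefixes — done.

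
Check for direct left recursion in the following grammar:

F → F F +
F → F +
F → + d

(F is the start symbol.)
Direct left recursion occurs when N → N α for some non-terminal N (the right-hand side begins with the left-hand side itself).

F → F F +: LEFT RECURSIVE (starts with F)
F → F +: LEFT RECURSIVE (starts with F)
F → + d: starts with '+'

The grammar has direct left recursion on: F.

Answer: Yes, F is left-recursive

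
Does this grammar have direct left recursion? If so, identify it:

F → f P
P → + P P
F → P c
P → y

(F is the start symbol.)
Direct left recursion occurs when N → N α for some non-terminal N (the right-hand side begins with the left-hand side itself).

F → f P: starts with f
P → + P P: starts with '+'
F → P c: starts with P
P → y: starts with y

No direct left recursion found.

Answer: No direct left recursion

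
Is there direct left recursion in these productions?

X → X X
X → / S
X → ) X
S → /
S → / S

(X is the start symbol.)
Direct left recursion occurs when N → N α for some non-terminal N (the right-hand side begins with the left-hand side itself).

X → X X: LEFT RECURSIVE (starts with X)
X → / S: starts with '/'
X → ) X: starts with ')'
S → /: starts with '/'
S → / S: starts with '/'

The grammar has direct left recursion on: X.

Answer: Yes, X is left-recursive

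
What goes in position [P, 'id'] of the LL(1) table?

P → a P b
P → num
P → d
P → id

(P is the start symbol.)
P → id

To find M[P, 'id'], we find productions for P where 'id' is in the predict set (PREDICT(N → α) = (FIRST(α) \ {ε}) ∪ (FOLLOW(N) if α ⇒* ε)).

P → a P b: PREDICT = { 'a' }
P → num: PREDICT = { 'num' }
P → d: PREDICT = { 'd' }
P → id: PREDICT = { 'id' }
  'id' is in predict set, so this production goes in M[P, 'id']

M[P, 'id'] = P → id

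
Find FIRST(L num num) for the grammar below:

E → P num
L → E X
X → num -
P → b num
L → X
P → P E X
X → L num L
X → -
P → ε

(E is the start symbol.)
FIRST sets of the non-terminals involved (from the grammar, by fixed-point iteration):
  FIRST(L) = { '-', 'b', 'num' }

To compute FIRST(L num num), process the symbols left to right:
Symbol L is a non-terminal. Add FIRST(L) \ {ε} = { '-', 'b', 'num' }
L is not nullable (ε ∉ FIRST(L)), so stop here.
FIRST(L num num) = { '-', 'b', 'num' }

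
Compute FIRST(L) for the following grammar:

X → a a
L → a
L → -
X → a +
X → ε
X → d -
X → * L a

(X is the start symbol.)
From L → a:
  - a is a terminal: add 'a' and stop
From L → -:
  - '-' is a terminal: add '-' and stop

Collecting: FIRST(L) = { '-', 'a' }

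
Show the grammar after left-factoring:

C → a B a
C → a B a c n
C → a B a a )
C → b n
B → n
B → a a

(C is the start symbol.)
Left-factoring transforms A → αβ₁ | αβ₂ into A → αA' and A' → β₁ | β₂
(α is the longest common prefix among the alternatives). Repeat until
no nonterminal has two alternatives with a common prefix.

Round 1: C has alternatives sharing prefix 'a B a'. Introduce C': C → a B a C'
  Add: C' → ε
  Add: C' → c n
  Add: C' → a )

No remaining common prefixes — done.

Resulting grammar:
C → a B a C'
C' → ε
C' → c n
C' → a )
C → b n
B → n
B → a a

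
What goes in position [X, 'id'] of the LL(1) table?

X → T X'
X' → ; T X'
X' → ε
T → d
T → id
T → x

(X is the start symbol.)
X → T X'

To find M[X, 'id'], we find productions for X where 'id' is in the predict set (PREDICT(N → α) = (FIRST(α) \ {ε}) ∪ (FOLLOW(N) if α ⇒* ε)).

Relevant sets:
  FIRST(T) = { 'd', 'id', 'x' }

X → T X': PREDICT = { 'd', 'id', 'x' }
  'id' is in predict set, so this production goes in M[X, 'id']

M[X, 'id'] = X → T X'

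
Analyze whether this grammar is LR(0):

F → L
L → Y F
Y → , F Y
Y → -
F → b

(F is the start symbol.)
Yes, the grammar is LR(0)

A grammar is LR(0) if no state in the canonical LR(0) collection has:
  - both a shift item (dot before a terminal) and a complete item (shift-reduce conflict), or
  - two or more complete items (reduce-reduce conflict; the accept item [F' → F .] counts as a complete item here).

Augment with F' → F and build the canonical LR(0) collection (I0 = CLOSURE({[F' → . F]}), then GOTO on every symbol after a dot until no new states appear). It has 10 states:
  I0: { [F → . L], [F → . b], [F' → . F], [L → . Y F], [Y → . , F Y], [Y → . -] }  — shift
  I1: { [F → . L], [F → . b], [L → . Y F], [Y → , . F Y], [Y → . , F Y], [Y → . -] }  — shift
  I2: { [Y → - .] }  — reduce
  I3: { [F' → F .] }  — accept
  I4: { [F → L .] }  — reduce
  I5: { [F → . L], [F → . b], [L → . Y F], [L → Y . F], [Y → . , F Y], [Y → . -] }  — shift
  I6: { [F → b .] }  — reduce
  I7: { [L → Y F .] }  — reduce
  I8: { [Y → , F . Y], [Y → . , F Y], [Y → . -] }  — shift
  I9: { [Y → , F Y .] }  — reduce

Every state is either a pure shift/goto state or contains exactly one complete item and nothing to shift — no conflicts. The grammar is LR(0).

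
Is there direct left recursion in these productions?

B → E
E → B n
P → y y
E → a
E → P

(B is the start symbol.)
B → E: starts with E
E → B n: starts with B
P → y y: starts with y
E → a: starts with a
E → P: starts with P

No direct left recursion found.

Answer: No direct left recursion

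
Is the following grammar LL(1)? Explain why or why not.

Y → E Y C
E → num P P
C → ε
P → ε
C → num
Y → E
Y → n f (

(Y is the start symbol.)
A grammar is LL(1) if for each non-terminal N with multiple productions, the predict sets of those productions are pairwise disjoint, where PREDICT(N → α) = (FIRST(α) \ {ε}) ∪ (FOLLOW(N) if α ⇒* ε).

Relevant sets:
  FIRST(E) = { 'num' }
  FOLLOW(C) = { $, 'num' }

For Y:
  PREDICT(Y → E Y C) = { 'num' }
  PREDICT(Y → E) = { 'num' }
  PREDICT(Y → n f '(') = { 'n' }
For C:
  PREDICT(C → ε) = { $, 'num' }
  PREDICT(C → num) = { 'num' }
E, P have a single production, so nothing to check there.

Conflict found: Predict set conflict for Y: { 'num' }
The grammar is NOT LL(1).

Answer: No. Predict set conflict for Y: { 'num' }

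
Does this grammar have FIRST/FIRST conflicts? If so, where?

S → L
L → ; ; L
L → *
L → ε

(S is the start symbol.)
No FIRST/FIRST conflicts.

A FIRST/FIRST conflict occurs when two productions N → α and N → β for the same non-terminal have FIRST(α) ∩ FIRST(β) ≠ ∅ (with ε ∈ FIRST of a nullable right-hand side, so two nullable alternatives also conflict).

Productions for L:
  L → ; ; L: FIRST = { ';' }
  L → *: FIRST = { '*' }
  L → ε: FIRST = { ε }
S has only one production, so no FIRST/FIRST conflict is possible there.

All alternatives of each non-terminal have pairwise disjoint FIRST sets.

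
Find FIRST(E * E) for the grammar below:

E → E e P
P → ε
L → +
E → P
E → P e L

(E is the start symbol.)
{ '*', 'e' }

FIRST sets of the non-terminals involved (from the grammar, by fixed-point iteration):
  FIRST(E) = { 'e', ε }

To compute FIRST(E * E), process the symbols left to right:
Symbol E is a non-terminal. Add FIRST(E) \ {ε} = { 'e' }
E is nullable (ε ∈ FIRST(E)), continue to the next symbol.
Symbol * is a terminal. Add '*' and stop.
FIRST(E * E) = { '*', 'e' }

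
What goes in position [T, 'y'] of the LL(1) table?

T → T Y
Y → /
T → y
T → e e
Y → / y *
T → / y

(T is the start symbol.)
T → T Y, T → y

To find M[T, 'y'], we find productions for T where 'y' is in the predict set (PREDICT(N → α) = (FIRST(α) \ {ε}) ∪ (FOLLOW(N) if α ⇒* ε)).

Relevant sets:
  FIRST(T) = { '/', 'e', 'y' }

T → T Y: PREDICT = { '/', 'e', 'y' }
  'y' is in predict set, so this production goes in M[T, 'y']
T → y: PREDICT = { 'y' }
  'y' is in predict set, so this production goes in M[T, 'y']
T → e e: PREDICT = { 'e' }
T → / y: PREDICT = { '/' }

M[T, 'y'] = T → T Y, T → y  (a multiply-defined cell — the grammar is not LL(1))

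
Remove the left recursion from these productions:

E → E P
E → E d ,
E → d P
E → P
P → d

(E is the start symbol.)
E → d P E'
E → P E'
E' → P E'
E' → d , E'
E' → ε
P → d

E is directly left-recursive. The standard transformation for
  A → A α₁ | ... | A α_m | β₁ | ... | β_n
is
  A  → β₁ A' | ... | β_n A'
  A' → α₁ A' | ... | α_m A' | ε

E → d P becomes E → d P E'
E → P becomes E → P E'
E → E P becomes E' → P E'
E → E d , becomes E' → d , E'
Add E' → ε

Productions for other non-terminals are unchanged:
  P → d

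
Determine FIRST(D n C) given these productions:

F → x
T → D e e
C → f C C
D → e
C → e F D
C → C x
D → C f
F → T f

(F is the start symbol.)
FIRST sets of the non-terminals involved (from the grammar, by fixed-point iteration):
  FIRST(D) = { 'e', 'f' }

To compute FIRST(D n C), process the symbols left to right:
Symbol D is a non-terminal. Add FIRST(D) \ {ε} = { 'e', 'f' }
D is not nullable (ε ∉ FIRST(D)), so stop here.
FIRST(D n C) = { 'e', 'f' }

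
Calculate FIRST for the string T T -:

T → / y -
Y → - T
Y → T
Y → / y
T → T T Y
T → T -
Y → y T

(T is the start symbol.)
FIRST sets of the non-terminals involved (from the grammar, by fixed-point iteration):
  FIRST(T) = { '/' }

To compute FIRST(T T -), process the symbols left to right:
Symbol T is a non-terminal. Add FIRST(T) \ {ε} = { '/' }
T is not nullable (ε ∉ FIRST(T)), so stop here.
FIRST(T T -) = { '/' }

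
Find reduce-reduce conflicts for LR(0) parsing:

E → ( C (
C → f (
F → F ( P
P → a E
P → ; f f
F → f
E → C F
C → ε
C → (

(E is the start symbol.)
Augment with E' → E and build the canonical LR(0) collection (I0 = CLOSURE({[E' → . E]}), then GOTO on every symbol after a dot until no new states appear). It has 18 states:
  I0: { [C → . (], [C → . f (], [C → .], [E → . ( C (], [E → . C F], [E' → . E] }  — shift, reduce
  I1: { [C → ( .], [C → . (], [C → . f (], [C → .], [E → ( . C (] }  — shift, 2 reduces
  I2: { [E → C . F], [F → . F ( P], [F → . f] }  — shift
  I3: { [E' → E .] }  — accept
  I4: { [C → f . (] }  — shift
  I5: { [C → f ( .] }  — reduce
  I6: { [E → C F .], [F → F . ( P] }  — shift, reduce
  I7: { [F → f .] }  — reduce
  I8: { [F → F ( . P], [P → . ; f f], [P → . a E] }  — shift
  I9: { [P → ; . f f] }  — shift
  I10: { [F → F ( P .] }  — reduce
  I11: { [C → . (], [C → . f (], [C → .], [E → . ( C (], [E → . C F], [P → a . E] }  — shift, reduce
  I12: { [P → a E .] }  — reduce
  I13: { [P → ; f . f] }  — shift
  I14: { [P → ; f f .] }  — reduce
  I15: { [C → ( .] }  — reduce
  I16: { [E → ( C . (] }  — shift
  I17: { [E → ( C ( .] }  — reduce

I1 contains complete items [C → .], [C → ( .] — reduce-reduce conflict.

Answer: Yes — I1: [C → .] vs [C → ( .]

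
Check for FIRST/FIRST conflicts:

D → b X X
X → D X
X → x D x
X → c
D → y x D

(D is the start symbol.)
No FIRST/FIRST conflicts.

A FIRST/FIRST conflict occurs when two productions N → α and N → β for the same non-terminal have FIRST(α) ∩ FIRST(β) ≠ ∅ (with ε ∈ FIRST of a nullable right-hand side, so two nullable alternatives also conflict).

FIRST sets of the non-terminals at (or reachable through a nullable prefix from) the front of some alternative:
  FIRST(D) = { 'b', 'y' }

Productions for D:
  D → b X X: FIRST = { 'b' }
  D → y x D: FIRST = { 'y' }
Productions for X:
  X → D X: FIRST = { 'b', 'y' }
  X → x D x: FIRST = { 'x' }
  X → c: FIRST = { 'c' }

All alternatives of each non-terminal have pairwise disjoint FIRST sets.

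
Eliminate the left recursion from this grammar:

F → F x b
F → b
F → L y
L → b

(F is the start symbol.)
F → b F'
F → L y F'
F' → x b F'
F' → ε
L → b

F is directly left-recursive. The standard transformation for
  A → A α₁ | ... | A α_m | β₁ | ... | β_n
is
  A  → β₁ A' | ... | β_n A'
  A' → α₁ A' | ... | α_m A' | ε

F → b becomes F → b F'
F → L y becomes F → L y F'
F → F x b becomes F' → x b F'
Add F' → ε

Productions for other non-terminals are unchanged:
  L → b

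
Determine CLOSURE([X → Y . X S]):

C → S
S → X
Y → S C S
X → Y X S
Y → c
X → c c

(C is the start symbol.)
{ [S → . X], [X → . Y X S], [X → . c c], [X → Y . X S], [Y → . S C S], [Y → . c] }

Start with: [X → Y . X S]
  [X → Y . X S] has the dot before X: add [X → . Y X S], [X → . c c]
  [X → . Y X S] has the dot before Y: add [Y → . S C S], [Y → . c]
  [Y → . S C S] has the dot before S: add [S → . X]
No further items can be added.

CLOSURE = { [S → . X], [X → . Y X S], [X → . c c], [X → Y . X S], [Y → . S C S], [Y → . c] }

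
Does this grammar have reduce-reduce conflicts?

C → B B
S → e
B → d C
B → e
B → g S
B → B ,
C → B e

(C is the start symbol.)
A reduce-reduce conflict occurs when an LR(0) state has two complete items [A → α .] and [B → β .] — both call for a reduction, and with no lookahead the parser cannot choose between them.

Augment with C' → C and build the canonical LR(0) collection (I0 = CLOSURE({[C' → . C]}), then GOTO on every symbol after a dot until no new states appear). It has 12 states:
  I0: { [B → . B ,], [B → . d C], [B → . e], [B → . g S], [C → . B B], [C → . B e], [C' → . C] }  — shift
  I1: { [B → . B ,], [B → . d C], [B → . e], [B → . g S], [B → B . ,], [C → B . B], [C → B . e] }  — shift
  I2: { [C' → C .] }  — accept
  I3: { [B → . B ,], [B → . d C], [B → . e], [B → . g S], [B → d . C], [C → . B B], [C → . B e] }  — shift
  I4: { [B → e .] }  — reduce
  I5: { [B → g . S], [S → . e] }  — shift
  I6: { [B → g S .] }  — reduce
  I7: { [S → e .] }  — reduce
  I8: { [B → d C .] }  — reduce
  I9: { [B → B , .] }  — reduce
  I10: { [B → B . ,], [C → B B .] }  — shift, reduce
  I11: { [B → e .], [C → B e .] }  — 2 reduces

I11 contains complete items [B → e .], [C → B e .] — reduce-reduce conflict.

Answer: Yes — I11: [B → e .] vs [C → B e .]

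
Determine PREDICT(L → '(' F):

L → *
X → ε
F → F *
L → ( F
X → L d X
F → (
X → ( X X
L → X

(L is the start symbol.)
{ '(' }

PREDICT(L → '(' F) = (FIRST(RHS) \ {ε}) ∪ (FOLLOW(L) if ε ∈ FIRST(RHS), i.e. RHS ⇒* ε)
FIRST('(' F) = { '(' }
ε ∉ FIRST('(' F), so FOLLOW(L) is not added.
PREDICT(L → '(' F) = { '(' }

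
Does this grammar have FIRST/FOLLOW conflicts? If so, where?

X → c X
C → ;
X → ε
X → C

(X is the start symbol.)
No FIRST/FOLLOW conflicts.

A FIRST/FOLLOW conflict occurs when a non-terminal N has a nullable alternative N → β (β ⇒* ε) and another alternative N → α with FIRST(α) ∩ FOLLOW(N) ≠ ∅: on such a lookahead the parser cannot decide between expanding α and letting N vanish via β.

Nullable non-terminals: X.
FIRST sets used below: FIRST(C) = { ';' }

X: nullable alternative(s) X → ε; FOLLOW(X) = { $ }
  X → c X: FIRST \ {ε} = { 'c' } — disjoint from FOLLOW(X)
  X → ε: FIRST \ {ε} = { } — this is the only nullable alternative, skip
  X → C: FIRST \ {ε} = { ';' } — disjoint from FOLLOW(X)

C has no nullable alternative, so no FIRST/FOLLOW check is needed there.

No FIRST/FOLLOW conflicts found.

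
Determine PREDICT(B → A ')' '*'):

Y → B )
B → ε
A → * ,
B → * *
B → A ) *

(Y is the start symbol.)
{ '*' }

PREDICT(B → A ')' '*') = (FIRST(RHS) \ {ε}) ∪ (FOLLOW(B) if ε ∈ FIRST(RHS), i.e. RHS ⇒* ε)
FIRST(A) = { '*' }
FIRST(A ')' '*') = { '*' }
ε ∉ FIRST(A ')' '*'), so FOLLOW(B) is not added.
PREDICT(B → A ')' '*') = { '*' }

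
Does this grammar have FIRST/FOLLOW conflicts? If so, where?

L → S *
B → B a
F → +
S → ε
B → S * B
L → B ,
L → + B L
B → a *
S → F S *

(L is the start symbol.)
No FIRST/FOLLOW conflicts.

Nullable non-terminals: S.
FIRST sets used below: FIRST(F) = { '+' }

S: nullable alternative(s) S → ε; FOLLOW(S) = { '*' }
  S → ε: FIRST \ {ε} = { } — this is the only nullable alternative, skip
  S → F S *: FIRST \ {ε} = { '+' } — disjoint from FOLLOW(S)

B, F, L have no nullable alternative, so no FIRST/FOLLOW check is needed there.

No FIRST/FOLLOW conflicts found.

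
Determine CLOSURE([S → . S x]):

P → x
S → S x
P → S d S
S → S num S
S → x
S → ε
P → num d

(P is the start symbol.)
Start with: [S → . S x]
  [S → . S x] has the dot before S: add [S → . S num S], [S → . x], [S → .]
No further items can be added.

CLOSURE = { [S → . S num S], [S → . S x], [S → . x], [S → .] }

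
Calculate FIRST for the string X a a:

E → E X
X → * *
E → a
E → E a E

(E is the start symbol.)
FIRST sets of the non-terminals involved (from the grammar, by fixed-point iteration):
  FIRST(X) = { '*' }

To compute FIRST(X a a), process the symbols left to right:
Symbol X is a non-terminal. Add FIRST(X) \ {ε} = { '*' }
X is not nullable (ε ∉ FIRST(X)), so stop here.
FIRST(X a a) = { '*' }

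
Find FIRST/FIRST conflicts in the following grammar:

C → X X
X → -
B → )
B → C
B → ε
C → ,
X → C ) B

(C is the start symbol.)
Yes. C → X X / C → ',' on { ',' }; X → '-' / X → C ')' B on { '-' }

FIRST sets of the non-terminals at (or reachable through a nullable prefix from) the front of some alternative:
  FIRST(X) = { ',', '-' }
  FIRST(C) = { ',', '-' }

Productions for C:
  C → X X: FIRST = { ',', '-' }
  C → ,: FIRST = { ',' }
Productions for X:
  X → -: FIRST = { '-' }
  X → C ) B: FIRST = { ',', '-' }
Productions for B:
  B → ): FIRST = { ')' }
  B → C: FIRST = { ',', '-' }
  B → ε: FIRST = { ε }

Conflict for C: C → X X and C → ,
  Overlap: { ',' }
Conflict for X: X → - and X → C ) B
  Overlap: { '-' }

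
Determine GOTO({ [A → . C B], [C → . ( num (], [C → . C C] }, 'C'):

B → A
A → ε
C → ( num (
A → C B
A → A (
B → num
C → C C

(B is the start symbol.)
GOTO(I, 'C') = CLOSURE({ [A → αX.β] : [A → α.Xβ] ∈ I, X = 'C' })

Items with dot before 'C', with the dot advanced:
  [A → . C B] → [A → C . B]
  [C → . C C] → [C → C . C]
Closure of the advanced items:
  [A → C . B] has the dot before B: add [B → . A], [B → . num]
  [C → C . C] has the dot before C: add [C → . ( num (], [C → . C C]
  [B → . A] has the dot before A: add [A → .], [A → . C B], [A → . A (]

GOTO = { [A → . A (], [A → . C B], [A → .], [A → C . B], [B → . A], [B → . num], [C → . ( num (], [C → . C C], [C → C . C] }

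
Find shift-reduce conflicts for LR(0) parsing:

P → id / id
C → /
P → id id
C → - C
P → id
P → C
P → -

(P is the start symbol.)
Yes — I1: [P → - .] vs [C → . - C]; I5: [P → id .] vs [P → id . / id]

A shift-reduce conflict occurs when an LR(0) state has both:
  - a complete (reduce) item [A → α .] (dot at the end), and
  - a shift item [B → β . c γ] (dot before a terminal).

Augment with P' → P and build the canonical LR(0) collection (I0 = CLOSURE({[P' → . P]}), then GOTO on every symbol after a dot until no new states appear). It has 11 states:
  I0: { [C → . - C], [C → . /], [P → . -], [P → . C], [P → . id / id], [P → . id id], [P → . id], [P' → . P] }  — shift
  I1: { [C → - . C], [C → . - C], [C → . /], [P → - .] }  — shift, reduce
  I2: { [C → / .] }  — reduce
  I3: { [P → C .] }  — reduce
  I4: { [P' → P .] }  — accept
  I5: { [P → id . / id], [P → id . id], [P → id .] }  — shift, reduce
  I6: { [P → id / . id] }  — shift
  I7: { [P → id id .] }  — reduce
  I8: { [P → id / id .] }  — reduce
  I9: { [C → - . C], [C → . - C], [C → . /] }  — shift
  I10: { [C → - C .] }  — reduce

I1 contains reduce item [P → - .] and shift items [C → . - C], [C → . /] — shift-reduce conflict.
I5 contains reduce item [P → id .] and shift items [P → id . / id], [P → id . id] — shift-reduce conflict.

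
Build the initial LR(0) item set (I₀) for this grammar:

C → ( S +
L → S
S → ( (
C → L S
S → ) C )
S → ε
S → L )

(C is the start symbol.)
{ [C → . ( S +], [C → . L S], [C' → . C], [L → . S], [S → . ( (], [S → . ) C )], [S → . L )], [S → .] }

First, augment the grammar with C' → C
I₀ = CLOSURE({ [C' → . C] }):
  [C' → . C] has the dot before C: add [C → . ( S +], [C → . L S]
  [C → . L S] has the dot before L: add [L → . S]
  [L → . S] has the dot before S: add [S → . ( (], [S → . ) C )], [S → .], [S → . L )]
No further items can be added.

I₀ = { [C → . ( S +], [C → . L S], [C' → . C], [L → . S], [S → . ( (], [S → . ) C )], [S → . L )], [S → .] }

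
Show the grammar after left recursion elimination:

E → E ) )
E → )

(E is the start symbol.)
E → ) E'
E' → ) ) E'
E' → ε

E is directly left-recursive. The standard transformation for
  A → A α₁ | ... | A α_m | β₁ | ... | β_n
is
  A  → β₁ A' | ... | β_n A'
  A' → α₁ A' | ... | α_m A' | ε

E → ) becomes E → ) E'
E → E ) ) becomes E' → ) ) E'
Add E' → ε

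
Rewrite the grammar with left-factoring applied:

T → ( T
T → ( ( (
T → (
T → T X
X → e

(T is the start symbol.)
Left-factoring transforms A → αβ₁ | αβ₂ into A → αA' and A' → β₁ | β₂
(α is the longest common prefix among the alternatives). Repeat until
no nonterminal has two alternatives with a common prefix.

Round 1: T has alternatives sharing prefix '('. Introduce T': T → ( T'
  Add: T' → T
  Add: T' → ( (
  Add: T' → ε

No remaining common prefixes — done.

Resulting grammar:
T → ( T'
T' → T
T' → ( (
T' → ε
T → T X
X → e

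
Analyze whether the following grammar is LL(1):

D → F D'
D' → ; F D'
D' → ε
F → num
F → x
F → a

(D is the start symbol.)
Relevant sets:
  FOLLOW(D') = { $ }

For D':
  PREDICT(D' → ';' F D') = { ';' }
  PREDICT(D' → ε) = { $ }
For F:
  PREDICT(F → num) = { 'num' }
  PREDICT(F → x) = { 'x' }
  PREDICT(F → a) = { 'a' }
D has a single production, so nothing to check there.

All predict sets are disjoint. The grammar IS LL(1).

Answer: Yes, the grammar is LL(1).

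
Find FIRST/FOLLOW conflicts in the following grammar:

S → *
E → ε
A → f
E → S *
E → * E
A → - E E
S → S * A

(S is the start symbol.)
A FIRST/FOLLOW conflict occurs when a non-terminal N has a nullable alternative N → β (β ⇒* ε) and another alternative N → α with FIRST(α) ∩ FOLLOW(N) ≠ ∅: on such a lookahead the parser cannot decide between expanding α and letting N vanish via β.

Nullable non-terminals: E.
FIRST sets used below: FIRST(S) = { '*' }

E: nullable alternative(s) E → ε; FOLLOW(E) = { $, '*' }
  E → ε: FIRST \ {ε} = { } — this is the only nullable alternative, skip
  E → S *: FIRST \ {ε} = { '*' } — overlaps FOLLOW(E) on { '*' }: CONFLICT
  E → * E: FIRST \ {ε} = { '*' } — overlaps FOLLOW(E) on { '*' }: CONFLICT

A, S have no nullable alternative, so no FIRST/FOLLOW check is needed there.

So the grammar has 2 FIRST/FOLLOW conflicts (marked CONFLICT above).

Answer: Yes. E → S '*' with FOLLOW(E) on { '*' }; E → '*' E with FOLLOW(E) on { '*' }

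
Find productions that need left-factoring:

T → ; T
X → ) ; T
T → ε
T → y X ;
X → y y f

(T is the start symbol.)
Left-factoring is needed when two productions for the same non-terminal
share a common prefix on the right-hand side.

Productions for T:
  T → ; T
  T → ε
  T → y X ;
Productions for X:
  X → ) ; T
  X → y y f

No common prefixes found.

Answer: No, left-factoring is not needed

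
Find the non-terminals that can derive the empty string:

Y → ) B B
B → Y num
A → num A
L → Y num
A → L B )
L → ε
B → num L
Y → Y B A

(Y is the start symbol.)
{ 'L' }

ε-productions: L → ε
So L is immediately nullable.
No further non-terminal can be added: every production for the remaining non-terminals contains a terminal or a non-nullable non-terminal.
Nullable = { 'L' }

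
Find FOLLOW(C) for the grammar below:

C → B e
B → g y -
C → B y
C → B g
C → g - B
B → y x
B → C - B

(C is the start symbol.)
C is the start symbol, so $ ∈ FOLLOW(C).
In B → C - B: C is followed by '-' B, add FIRST('-' B) \ {ε} = { '-' }

Taking the union: FOLLOW(C) = { $, '-' }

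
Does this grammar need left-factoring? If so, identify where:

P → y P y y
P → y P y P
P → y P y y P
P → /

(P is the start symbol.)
Yes, P has productions with common prefix 'y P y'

Left-factoring is needed when two productions for the same non-terminal
share a common prefix on the right-hand side.

Productions for P:
  P → y P y y
  P → y P y P
  P → y P y y P
  P → /

Found common prefix 'y P y' in productions for P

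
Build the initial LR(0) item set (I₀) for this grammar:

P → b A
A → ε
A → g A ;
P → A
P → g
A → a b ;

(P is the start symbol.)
First, augment the grammar with P' → P
I₀ = CLOSURE({ [P' → . P] }):
  [P' → . P] has the dot before P: add [P → . b A], [P → . A], [P → . g]
  [P → . A] has the dot before A: add [A → .], [A → . g A ;], [A → . a b ;]
No further items can be added.

I₀ = { [A → . a b ;], [A → . g A ;], [A → .], [P → . A], [P → . b A], [P → . g], [P' → . P] }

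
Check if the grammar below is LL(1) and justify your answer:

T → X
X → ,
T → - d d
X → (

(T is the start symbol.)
Yes, the grammar is LL(1).

A grammar is LL(1) if for each non-terminal N with multiple productions, the predict sets of those productions are pairwise disjoint, where PREDICT(N → α) = (FIRST(α) \ {ε}) ∪ (FOLLOW(N) if α ⇒* ε).

Relevant sets:
  FIRST(X) = { '(', ',' }

For T:
  PREDICT(T → X) = { '(', ',' }
  PREDICT(T → '-' d d) = { '-' }
For X:
  PREDICT(X → ',') = { ',' }
  PREDICT(X → '(') = { '(' }

All predict sets are disjoint. The grammar IS LL(1).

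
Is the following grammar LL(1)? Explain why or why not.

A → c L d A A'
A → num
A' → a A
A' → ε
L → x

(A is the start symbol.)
A grammar is LL(1) if for each non-terminal N with multiple productions, the predict sets of those productions are pairwise disjoint, where PREDICT(N → α) = (FIRST(α) \ {ε}) ∪ (FOLLOW(N) if α ⇒* ε).

Relevant sets:
  FOLLOW(A') = { $, 'a' }

For A:
  PREDICT(A → c L d A A') = { 'c' }
  PREDICT(A → num) = { 'num' }
For A':
  PREDICT(A' → a A) = { 'a' }
  PREDICT(A' → ε) = { $, 'a' }
L has a single production, so nothing to check there.

Conflict found: Predict set conflict for A': { 'a' }
The grammar is NOT LL(1).

Answer: No. Predict set conflict for A': { 'a' }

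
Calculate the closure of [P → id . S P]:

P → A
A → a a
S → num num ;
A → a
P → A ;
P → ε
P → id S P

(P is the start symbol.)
Start with: [P → id . S P]
  [P → id . S P] has the dot before S: add [S → . num num ;]
No further items can be added.

CLOSURE = { [P → id . S P], [S → . num num ;] }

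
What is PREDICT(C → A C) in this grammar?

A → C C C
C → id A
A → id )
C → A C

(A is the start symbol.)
PREDICT(C → A C) = (FIRST(RHS) \ {ε}) ∪ (FOLLOW(C) if ε ∈ FIRST(RHS), i.e. RHS ⇒* ε)
FIRST(A) = { 'id' }
FIRST(A C) = { 'id' }
ε ∉ FIRST(A C), so FOLLOW(C) is not added.
PREDICT(C → A C) = { 'id' }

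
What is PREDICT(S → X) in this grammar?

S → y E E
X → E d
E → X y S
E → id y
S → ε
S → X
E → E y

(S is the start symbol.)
PREDICT(S → X) = (FIRST(RHS) \ {ε}) ∪ (FOLLOW(S) if ε ∈ FIRST(RHS), i.e. RHS ⇒* ε)
FIRST(X) = { 'id' }
FIRST(X) = { 'id' }
ε ∉ FIRST(X), so FOLLOW(S) is not added.
PREDICT(S → X) = { 'id' }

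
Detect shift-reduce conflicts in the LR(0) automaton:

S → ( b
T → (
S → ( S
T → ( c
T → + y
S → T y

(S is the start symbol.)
Yes — I1: [T → ( .] vs [S → . ( S]

Augment with S' → S and build the canonical LR(0) collection (I0 = CLOSURE({[S' → . S]}), then GOTO on every symbol after a dot until no new states appear). It has 10 states:
  I0: { [S → . ( S], [S → . ( b], [S → . T y], [S' → . S], [T → . ( c], [T → . (], [T → . + y] }  — shift
  I1: { [S → ( . S], [S → ( . b], [S → . ( S], [S → . ( b], [S → . T y], [T → ( . c], [T → ( .], [T → . ( c], [T → . (], [T → . + y] }  — shift, reduce
  I2: { [T → + . y] }  — shift
  I3: { [S' → S .] }  — accept
  I4: { [S → T . y] }  — shift
  I5: { [S → T y .] }  — reduce
  I6: { [T → + y .] }  — reduce
  I7: { [S → ( S .] }  — reduce
  I8: { [S → ( b .] }  — reduce
  I9: { [T → ( c .] }  — reduce

I1 contains reduce item [T → ( .] and shift items [S → . ( S], [S → . ( b], [S → ( . b], [T → . (], [T → . ( c], [T → ( . c], [T → . + y] — shift-reduce conflict.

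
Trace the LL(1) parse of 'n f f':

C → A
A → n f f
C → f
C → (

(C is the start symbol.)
LL(1) parsing maintains a stack (initially the start symbol over $) and the input. At each step: if the stack top is a terminal, match it against the current input token; if it is a non-terminal N, replace it with the RHS of M[N, lookahead] (the unique production whose predict set contains the lookahead).

Stack is shown with the top on the left.

Stack    Input    Action
------------------------
C $      n f f $  output C → A
A $      n f f $  output A → n f f
n f f $  n f f $  match 'n'
f f $    f f $    match 'f'
f $      f $      match 'f'
$        $        accept

The string is accepted.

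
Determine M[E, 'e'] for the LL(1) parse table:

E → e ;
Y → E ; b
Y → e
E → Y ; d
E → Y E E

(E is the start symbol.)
To find M[E, 'e'], we find productions for E where 'e' is in the predict set (PREDICT(N → α) = (FIRST(α) \ {ε}) ∪ (FOLLOW(N) if α ⇒* ε)).

Relevant sets:
  FIRST(Y) = { 'e' }

E → e ;: PREDICT = { 'e' }
  'e' is in predict set, so this production goes in M[E, 'e']
E → Y ; d: PREDICT = { 'e' }
  'e' is in predict set, so this production goes in M[E, 'e']
E → Y E E: PREDICT = { 'e' }
  'e' is in predict set, so this production goes in M[E, 'e']

M[E, 'e'] = E → e ;, E → Y ; d, E → Y E E  (a multiply-defined cell — the grammar is not LL(1))

Answer: E → e ;, E → Y ; d, E → Y E E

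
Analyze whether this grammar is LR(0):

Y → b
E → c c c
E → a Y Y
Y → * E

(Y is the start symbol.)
A grammar is LR(0) if no state in the canonical LR(0) collection has:
  - both a shift item (dot before a terminal) and a complete item (shift-reduce conflict), or
  - two or more complete items (reduce-reduce conflict; the accept item [Y' → Y .] counts as a complete item here).

Augment with Y' → Y and build the canonical LR(0) collection (I0 = CLOSURE({[Y' → . Y]}), then GOTO on every symbol after a dot until no new states appear). It has 11 states:
  I0: { [Y → . * E], [Y → . b], [Y' → . Y] }  — shift
  I1: { [E → . a Y Y], [E → . c c c], [Y → * . E] }  — shift
  I2: { [Y' → Y .] }  — accept
  I3: { [Y → b .] }  — reduce
  I4: { [Y → * E .] }  — reduce
  I5: { [E → a . Y Y], [Y → . * E], [Y → . b] }  — shift
  I6: { [E → c . c c] }  — shift
  I7: { [E → c c . c] }  — shift
  I8: { [E → c c c .] }  — reduce
  I9: { [E → a Y . Y], [Y → . * E], [Y → . b] }  — shift
  I10: { [E → a Y Y .] }  — reduce

Every state is either a pure shift/goto state or contains exactly one complete item and nothing to shift — no conflicts. The grammar is LR(0).

Answer: Yes, the grammar is LR(0)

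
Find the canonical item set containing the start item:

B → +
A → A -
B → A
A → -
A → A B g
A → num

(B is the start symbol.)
First, augment the grammar with B' → B
I₀ = CLOSURE({ [B' → . B] }):
  [B' → . B] has the dot before B: add [B → . +], [B → . A]
  [B → . A] has the dot before A: add [A → . A -], [A → . -], [A → . A B g], [A → . num]
No further items can be added.

I₀ = { [A → . -], [A → . A -], [A → . A B g], [A → . num], [B → . +], [B → . A], [B' → . B] }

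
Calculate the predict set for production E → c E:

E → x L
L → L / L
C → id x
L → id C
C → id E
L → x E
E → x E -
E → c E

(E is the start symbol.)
{ 'c' }

PREDICT(E → c E) = (FIRST(RHS) \ {ε}) ∪ (FOLLOW(E) if ε ∈ FIRST(RHS), i.e. RHS ⇒* ε)
FIRST(c E) = { 'c' }
ε ∉ FIRST(c E), so FOLLOW(E) is not added.
PREDICT(E → c E) = { 'c' }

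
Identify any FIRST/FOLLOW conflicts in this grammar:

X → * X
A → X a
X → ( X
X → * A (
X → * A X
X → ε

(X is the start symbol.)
No FIRST/FOLLOW conflicts.

A FIRST/FOLLOW conflict occurs when a non-terminal N has a nullable alternative N → β (β ⇒* ε) and another alternative N → α with FIRST(α) ∩ FOLLOW(N) ≠ ∅: on such a lookahead the parser cannot decide between expanding α and letting N vanish via β.

Nullable non-terminals: X.

X: nullable alternative(s) X → ε; FOLLOW(X) = { $, 'a' }
  X → * X: FIRST \ {ε} = { '*' } — disjoint from FOLLOW(X)
  X → ( X: FIRST \ {ε} = { '(' } — disjoint from FOLLOW(X)
  X → * A (: FIRST \ {ε} = { '*' } — disjoint from FOLLOW(X)
  X → * A X: FIRST \ {ε} = { '*' } — disjoint from FOLLOW(X)
  X → ε: FIRST \ {ε} = { } — this is the only nullable alternative, skip

A has no nullable alternative, so no FIRST/FOLLOW check is needed there.

No FIRST/FOLLOW conflicts found.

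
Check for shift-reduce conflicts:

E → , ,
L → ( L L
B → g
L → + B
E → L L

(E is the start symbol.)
No shift-reduce conflicts

Augment with E' → E and build the canonical LR(0) collection (I0 = CLOSURE({[E' → . E]}), then GOTO on every symbol after a dot until no new states appear). It has 12 states:
  I0: { [E → . , ,], [E → . L L], [E' → . E], [L → . ( L L], [L → . + B] }  — shift
  I1: { [L → ( . L L], [L → . ( L L], [L → . + B] }  — shift
  I2: { [B → . g], [L → + . B] }  — shift
  I3: { [E → , . ,] }  — shift
  I4: { [E' → E .] }  — accept
  I5: { [E → L . L], [L → . ( L L], [L → . + B] }  — shift
  I6: { [E → L L .] }  — reduce
  I7: { [E → , , .] }  — reduce
  I8: { [L → + B .] }  — reduce
  I9: { [B → g .] }  — reduce
  I10: { [L → ( L . L], [L → . ( L L], [L → . + B] }  — shift
  I11: { [L → ( L L .] }  — reduce

No state contains both a complete item and a shift item.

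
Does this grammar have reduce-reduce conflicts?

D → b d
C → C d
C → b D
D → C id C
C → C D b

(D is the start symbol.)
A reduce-reduce conflict occurs when an LR(0) state has two complete items [A → α .] and [B → β .] — both call for a reduction, and with no lookahead the parser cannot choose between them.

Augment with D' → D and build the canonical LR(0) collection (I0 = CLOSURE({[D' → . D]}), then GOTO on every symbol after a dot until no new states appear). It has 12 states:
  I0: { [C → . C D b], [C → . C d], [C → . b D], [D → . C id C], [D → . b d], [D' → . D] }  — shift
  I1: { [C → . C D b], [C → . C d], [C → . b D], [C → C . D b], [C → C . d], [D → . C id C], [D → . b d], [D → C . id C] }  — shift
  I2: { [D' → D .] }  — accept
  I3: { [C → . C D b], [C → . C d], [C → . b D], [C → b . D], [D → . C id C], [D → . b d], [D → b . d] }  — shift
  I4: { [C → b D .] }  — reduce
  I5: { [D → b d .] }  — reduce
  I6: { [C → C D . b] }  — shift
  I7: { [C → C d .] }  — reduce
  I8: { [C → . C D b], [C → . C d], [C → . b D], [D → C id . C] }  — shift
  I9: { [C → . C D b], [C → . C d], [C → . b D], [C → C . D b], [C → C . d], [D → . C id C], [D → . b d], [D → C id C .] }  — shift, reduce
  I10: { [C → . C D b], [C → . C d], [C → . b D], [C → b . D], [D → . C id C], [D → . b d] }  — shift
  I11: { [C → C D b .] }  — reduce

No state contains more than one complete item.

Answer: No reduce-reduce conflicts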